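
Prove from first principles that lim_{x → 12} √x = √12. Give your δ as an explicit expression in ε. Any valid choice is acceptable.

Suppose ε > 0. We want δ > 0 such that 0 < |x − 12| < δ implies |√x − √12| < ε.
Rationalise: √x − √12 = (x − 12)/(√x + √12), so |√x − √12| = |x − 12|/(√x + √12).
Restrict δ ≤ 12 so that |x − 12| < 12 forces x > 0, and then √x + √12 > √12.
Hence |√x − √12| < |x − 12|/√12, which is < ε once |x − 12| < √12·ε.
Take δ = min(12, √12·ε). If 0 < |x − 12| < δ then x > 0 and |√x − √12| < |x − 12|/√12 < ε.

δ = min(12, √12·ε)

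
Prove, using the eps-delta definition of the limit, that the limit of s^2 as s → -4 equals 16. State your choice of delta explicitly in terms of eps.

delta = min(2, eps/10)

Let eps > 0. We seek delta > 0 with 0 < |s + 4| < delta ⇒ |s^2 − 16| < eps.
Factor: s^2 − 16 = (s + 4)(s - 4), so |s^2 − 16| = |s + 4|·|s - 4|.
Impose delta ≤ 2 so that |s| < 6; then |s - 4| ≤ 10.
Hence |s^2 − 16| ≤ 10|s + 4|, which is < eps once |s + 4| < eps/10.
Take delta = min(2, eps/10). If 0 < |s + 4| < delta then both bounds hold and |s^2 − 16| ≤ 10|s + 4| < 10·(eps/10) = eps.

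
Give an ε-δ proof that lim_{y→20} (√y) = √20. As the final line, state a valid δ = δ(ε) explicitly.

δ = min(20, √20·ε)

Let ε > 0. We want δ > 0 such that 0 < |y − 20| < δ implies |√y − √20| < ε.
Rationalise: √y − √20 = (y − 20)/(√y + √20), so |√y − √20| = |y − 20|/(√y + √20).
Restrict δ ≤ 20 so that |y − 20| < 20 forces y > 0, and then √y + √20 > √20.
Hence |√y − √20| < |y − 20|/√20, which is < ε once |y − 20| < √20·ε.
Take δ = min(20, √20·ε). If 0 < |y − 20| < δ then y > 0 and |√y − √20| < |y − 20|/√20 < ε.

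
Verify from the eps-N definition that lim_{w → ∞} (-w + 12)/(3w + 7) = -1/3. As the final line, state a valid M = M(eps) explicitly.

M = (43/9)/eps

Fix eps > 0. We seek M > 0 such that w > M implies |(-w + 12)/(3w + 7) + 1/3| < eps.
(-w + 12)/(3w + 7) + 1/3 = (3(-w + 12) − (-1)(3w + 7)) / (3(3w + 7)) = 43/(3(3w + 7)).
For w > 0 we have 3w + 7 > 3w, so |(-w + 12)/(3w + 7) + 1/3| = 43/(3(3w + 7)) < 43/(3·3w) = (43/9)/w.
Thus |(-w + 12)/(3w + 7) + 1/3| < eps whenever w > (43/9)/eps.
Take M = (43/9)/eps. If w > M then |(-w + 12)/(3w + 7) + 1/3| < (43/9)/w < eps.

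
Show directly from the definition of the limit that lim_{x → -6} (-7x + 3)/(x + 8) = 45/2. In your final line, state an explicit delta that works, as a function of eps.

delta = min(1, (2/59)eps)

Let eps > 0. We want delta > 0 with 0 < |x + 6| < delta ⇒ |(-7x + 3)/(x + 8) − (45/2)| < eps.
Combining over a common denominator, (-7x + 3)/(x + 8) − (45/2) = [(-7x + 3)·2 − 45·(x + 8)] / [2·(x + 8)] = -59(x + 6) / (2(x + 8)).
So |(-7x + 3)/(x + 8) − (45/2)| = 59|x + 6| / (2·|x + 8|).
Restrict delta ≤ 1. Then |x + 6| < 1 gives |x + 8| = |(x + 6) + 2| ≥ 2 − 1 = 1.
Hence |(-7x + 3)/(x + 8) − (45/2)| < 59|x + 6|/(2·1) = (59/2)|x + 6|, which is < eps once |x + 6| < (2/59)eps.
Take delta = min(1, (2/59)eps). Then 0 < |x + 6| < delta forces both bounds, so |(-7x + 3)/(x + 8) − (45/2)| < eps.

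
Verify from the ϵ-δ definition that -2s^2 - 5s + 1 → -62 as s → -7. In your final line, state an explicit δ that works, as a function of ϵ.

Fix ϵ > 0. We want δ > 0 such that 0 < |s + 7| < δ implies |(-2s^2 - 5s + 1) + 62| < ϵ.
(-2s^2 - 5s + 1) + 62 = -2s^2 - 5s + 63 = (s + 7)(-2s + 9).
So |(-2s^2 - 5s + 1) + 62| = |s + 7|·|-2s + 9|.
Require δ ≤ 1. Then |s + 7| < 1 gives |s| < 8, and by the triangle inequality |-2s + 9| ≤ 2·8 + 9 = 25.
Hence |(-2s^2 - 5s + 1) + 62| ≤ 25|s + 7| < ϵ provided |s + 7| < ϵ/25.
Choosing δ = min(1, ϵ/25) ensures both conditions, hence |(-2s^2 - 5s + 1) + 62| < ϵ.

δ = min(1, ϵ/25)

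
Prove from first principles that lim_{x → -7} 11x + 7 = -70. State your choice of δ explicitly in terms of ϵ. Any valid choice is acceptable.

Let ϵ > 0. We need δ > 0 so that 0 < |x + 7| < δ implies |(11x + 7) + 70| < ϵ.
Since (11x + 7) + 70 = 11(x + 7), we have |(11x + 7) + 70| = 11|x + 7|.
So 11|x + 7| < ϵ exactly when |x + 7| < ϵ/11.
Choosing δ = ϵ/11 gives |(11x + 7) + 70| = 11|x + 7| < ϵ whenever |x + 7| < δ.

δ = ϵ/11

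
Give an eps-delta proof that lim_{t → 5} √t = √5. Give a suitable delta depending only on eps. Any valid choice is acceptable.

Suppose eps > 0. We want delta > 0 such that 0 < |t − 5| < delta implies |√t − √5| < eps.
Rationalise: √t − √5 = (t − 5)/(√t + √5), so |√t − √5| = |t − 5|/(√t + √5).
Restrict delta ≤ 5 so that |t − 5| < 5 forces t > 0, and then √t + √5 > √5.
Hence |√t − √5| < |t − 5|/√5, which is < eps once |t − 5| < √5·eps.
Take delta = min(5, √5·eps). If 0 < |t − 5| < delta then t > 0 and |√t − √5| < |t − 5|/√5 < eps.

delta = min(5, √5·eps)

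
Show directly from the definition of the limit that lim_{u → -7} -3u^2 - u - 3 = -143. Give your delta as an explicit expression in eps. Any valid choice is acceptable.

Suppose eps > 0. We want delta > 0 such that 0 < |u + 7| < delta implies |(-3u^2 - u - 3) + 143| < eps.
(-3u^2 - u - 3) + 143 = -3u^2 - u + 140 = (u + 7)(-3u + 20).
So |(-3u^2 - u - 3) + 143| = |u + 7|·|-3u + 20|.
Assume first that |u + 7| < 2, so |u| < 9. Then |-3u + 20| ≤ 3·9 + 20 = 47.
Hence |(-3u^2 - u - 3) + 143| ≤ 47|u + 7| < eps provided |u + 7| < eps/47.
Take delta = min(2, eps/47). Then 0 < |u + 7| < delta gives both |u + 7| < 2 and |u + 7| < eps/47, so |(-3u^2 - u - 3) + 143| < eps.

delta = min(2, eps/47)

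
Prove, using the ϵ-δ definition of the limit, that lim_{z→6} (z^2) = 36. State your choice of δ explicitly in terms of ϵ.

Fix ϵ > 0. We seek δ > 0 with 0 < |z − 6| < δ ⇒ |z^2 − 36| < ϵ.
Factor: z^2 − 36 = (z − 6)(z + 6), so |z^2 − 36| = |z − 6|·|z + 6|.
Impose δ ≤ 1 so that |z| < 7; then |z + 6| ≤ 13.
Hence |z^2 − 36| ≤ 13|z − 6|, which is < ϵ once |z − 6| < ϵ/13.
Take δ = min(1, ϵ/13). If 0 < |z − 6| < δ then both bounds hold and |z^2 − 36| ≤ 13|z − 6| < 13·(ϵ/13) = ϵ.

δ = min(1, ϵ/13)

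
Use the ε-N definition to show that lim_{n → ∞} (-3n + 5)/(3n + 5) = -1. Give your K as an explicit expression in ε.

Let ε > 0. For n ≥ 1, |(-3n + 5)/(3n + 5) + 1| = |30|/(3(3n + 5)) = 30/(3(3n + 5)).
Since 3n + 5 ≥ 3n for n ≥ 1, this is ≤ 30/(3·3n) = (10/3)/n.
So |(-3n + 5)/(3n + 5) + 1| < ε whenever n > (10/3)/ε.
Take K = (10/3)/ε. If n > K then |(-3n + 5)/(3n + 5) + 1| ≤ (10/3)/n < ε.

K = (10/3)/ε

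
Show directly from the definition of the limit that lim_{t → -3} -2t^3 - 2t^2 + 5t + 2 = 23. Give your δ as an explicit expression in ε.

δ = min(2, ε/77)

Suppose ε > 0. We want δ > 0 such that 0 < |t + 3| < δ implies |(-2t^3 - 2t^2 + 5t + 2) − 23| < ε.
(-2t^3 - 2t^2 + 5t + 2) − 23 = -2t^3 - 2t^2 + 5t - 21 = (t + 3)(-2t^2 + 4t - 7).
So |(-2t^3 - 2t^2 + 5t + 2) − 23| = |t + 3|·|-2t^2 + 4t - 7|.
Require δ ≤ 2. Then |t + 3| < 2 gives |t| < 5, and by the triangle inequality |-2t^2 + 4t - 7| ≤ 2·5^2 + 4·5 + 7 = 77.
Hence |(-2t^3 - 2t^2 + 5t + 2) − 23| ≤ 77|t + 3| < ε provided |t + 3| < ε/77.
Choosing δ = min(2, ε/77) ensures both conditions, hence |(-2t^3 - 2t^2 + 5t + 2) − 23| < ε.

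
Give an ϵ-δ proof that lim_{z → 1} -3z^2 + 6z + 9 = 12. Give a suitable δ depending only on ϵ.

δ = min(1, ϵ/9)

Suppose ϵ > 0. We want δ > 0 such that 0 < |z − 1| < δ implies |(-3z^2 + 6z + 9) − 12| < ϵ.
(-3z^2 + 6z + 9) − 12 = -3z^2 + 6z - 3 = (z − 1)(-3z + 3).
So |(-3z^2 + 6z + 9) − 12| = |z − 1|·|-3z + 3|.
Require δ ≤ 1. Then |z − 1| < 1 gives |z| < 2, and by the triangle inequality |-3z + 3| ≤ 3·2 + 3 = 9.
Hence |(-3z^2 + 6z + 9) − 12| ≤ 9|z − 1| < ϵ provided |z − 1| < ϵ/9.
Choosing δ = min(1, ϵ/9) ensures both conditions, hence |(-3z^2 + 6z + 9) − 12| < ϵ.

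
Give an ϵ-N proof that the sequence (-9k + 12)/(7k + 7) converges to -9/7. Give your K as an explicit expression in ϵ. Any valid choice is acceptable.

K = 3/ϵ

Suppose ϵ > 0. For k ≥ 1, |(-9k + 12)/(7k + 7) + 9/7| = |147|/(7(7k + 7)) = 147/(7(7k + 7)).
Since 7k + 7 ≥ 7k for k ≥ 1, this is ≤ 147/(7·7k) = 3/k.
So |(-9k + 12)/(7k + 7) + 9/7| < ϵ whenever k > 3/ϵ.
Take K = 3/ϵ. If k > K then |(-9k + 12)/(7k + 7) + 9/7| ≤ 3/k < ϵ.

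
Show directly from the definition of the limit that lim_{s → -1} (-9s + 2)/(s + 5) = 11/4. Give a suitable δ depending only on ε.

Suppose ε > 0. We want δ > 0 with 0 < |s + 1| < δ ⇒ |(-9s + 2)/(s + 5) − (11/4)| < ε.
Combining over a common denominator, (-9s + 2)/(s + 5) − (11/4) = [(-9s + 2)·4 − 11·(s + 5)] / [4·(s + 5)] = -47(s + 1) / (4(s + 5)).
So |(-9s + 2)/(s + 5) − (11/4)| = 47|s + 1| / (4·|s + 5|).
Require δ ≤ 2, so |s + 5| ≥ |4| − |s + 1| > 4 − 2 = 2.
Hence |(-9s + 2)/(s + 5) − (11/4)| < 47|s + 1|/(4·2) = (47/8)|s + 1|, which is < ε once |s + 1| < (8/47)ε.
Take δ = min(2, (8/47)ε). Then 0 < |s + 1| < δ forces both bounds, so |(-9s + 2)/(s + 5) − (11/4)| < ε.

δ = min(2, (8/47)ε)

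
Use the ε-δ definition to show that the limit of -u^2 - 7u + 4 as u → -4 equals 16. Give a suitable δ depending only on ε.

δ = min(1, ε/8)

Suppose ε > 0. We want δ > 0 such that 0 < |u + 4| < δ implies |(-u^2 - 7u + 4) − 16| < ε.
(-u^2 - 7u + 4) − 16 = -u^2 - 7u - 12 = (u + 4)(-u - 3).
So |(-u^2 - 7u + 4) − 16| = |u + 4|·|-u - 3|.
Require δ ≤ 1. Then |u + 4| < 1 gives |u| < 5, and by the triangle inequality |-u - 3| ≤ 5 + 3 = 8.
Hence |(-u^2 - 7u + 4) − 16| ≤ 8|u + 4| < ε provided |u + 4| < ε/8.
Choosing δ = min(1, ε/8) ensures both conditions, hence |(-u^2 - 7u + 4) − 16| < ε.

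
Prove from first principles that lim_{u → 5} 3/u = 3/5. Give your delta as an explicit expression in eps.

Let eps > 0. We seek delta > 0 such that 0 < |u − 5| < delta implies |3/u − (3/5)| < eps.
|3/u − (3/5)| = 3·|5 − u|/(5·|u|) = 3|u − 5|/(5|u|).
Restrict delta ≤ 5/2. Then |u − 5| < 5/2 gives |u| > 5/2, so 5|u| > 25/2.
Then |3/u − (3/5)| < 3|u − 5|/(25/2), which is < eps when |u − 5| < (25/6)eps.
Take delta = min(5/2, (25/6)eps). Then 0 < |u − 5| < delta gives both |u − 5| < 5/2 and |u − 5| < (25/6)eps, so |3/u − (3/5)| < eps.

delta = min(5/2, (25/6)eps)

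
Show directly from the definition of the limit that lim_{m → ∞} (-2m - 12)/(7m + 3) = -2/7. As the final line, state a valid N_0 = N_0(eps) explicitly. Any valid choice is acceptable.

Suppose eps > 0. For m ≥ 1, |(-2m - 12)/(7m + 3) + 2/7| = |-78|/(7(7m + 3)) = 78/(7(7m + 3)).
Since 7m + 3 ≥ 7m for m ≥ 1, this is ≤ 78/(7·7m) = (78/49)/m.
So |(-2m - 12)/(7m + 3) + 2/7| < eps whenever m > (78/49)/eps.
Take N_0 = (78/49)/eps. If m > N_0 then |(-2m - 12)/(7m + 3) + 2/7| ≤ (78/49)/m < eps.

N_0 = (78/49)/eps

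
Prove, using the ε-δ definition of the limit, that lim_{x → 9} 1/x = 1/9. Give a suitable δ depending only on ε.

Let ε > 0 be given. We seek δ > 0 such that 0 < |x − 9| < δ implies |1/x − (1/9)| < ε.
|1/x − (1/9)| = |9 − x|/(9·|x|) = |x − 9|/(9|x|).
Restrict δ ≤ 9/2. Then |x − 9| < 9/2 gives |x| > 9/2, so 9|x| > 81/2.
Then |1/x − (1/9)| < |x − 9|/(81/2), which is < ε when |x − 9| < (81/2)ε.
Take δ = min(9/2, (81/2)ε). Then 0 < |x − 9| < δ gives both |x − 9| < 9/2 and |x − 9| < (81/2)ε, so |1/x − (1/9)| < ε.

δ = min(9/2, (81/2)ε)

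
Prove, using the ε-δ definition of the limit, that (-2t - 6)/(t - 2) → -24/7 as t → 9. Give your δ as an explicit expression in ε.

δ = min(7/2, (49/20)ε)

Let ε > 0 be given. We want δ > 0 with 0 < |t − 9| < δ ⇒ |(-2t - 6)/(t - 2) + 24/7| < ε.
Combining over a common denominator, (-2t - 6)/(t - 2) + 24/7 = [(-2t - 6)·7 − (-24)·(t - 2)] / [7·(t - 2)] = 10(t − 9) / (7(t - 2)).
So |(-2t - 6)/(t - 2) + 24/7| = 10|t − 9| / (7·|t − 2|).
Require δ ≤ 7/2, so |t − 2| ≥ |7| − |t − 9| > 7 − 7/2 = 7/2.
Hence |(-2t - 6)/(t - 2) + 24/7| < 10|t − 9|/(7·(7/2)) = (20/49)|t − 9|, which is < ε once |t − 9| < (49/20)ε.
Take δ = min(7/2, (49/20)ε). Then 0 < |t − 9| < δ forces both bounds, so |(-2t - 6)/(t - 2) + 24/7| < ε.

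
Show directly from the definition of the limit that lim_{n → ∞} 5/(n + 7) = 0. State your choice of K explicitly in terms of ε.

K = 5/ε

Fix ε > 0. For n ≥ 1, |5/(n + 7) − 0| = 5/(n + 7) ≤ 5/n.
We need 5/n < ε, i.e. n > 5/ε.
Take K = 5/ε. If n > K then |5/(n + 7)| ≤ 5/n < ε.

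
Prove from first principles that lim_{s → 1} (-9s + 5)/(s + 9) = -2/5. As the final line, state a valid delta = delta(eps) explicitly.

delta = min(5, (25/43)eps)

Suppose eps > 0. We want delta > 0 with 0 < |s − 1| < delta ⇒ |(-9s + 5)/(s + 9) + 2/5| < eps.
Combining over a common denominator, (-9s + 5)/(s + 9) + 2/5 = [(-9s + 5)·10 − (-4)·(s + 9)] / [10·(s + 9)] = -86(s − 1) / (10(s + 9)).
So |(-9s + 5)/(s + 9) + 2/5| = 86|s − 1| / (10·|s + 9|).
Restrict delta ≤ 5. Then |s − 1| < 5 gives |s + 9| = |(s − 1) + 10| ≥ 10 − 5 = 5.
Hence |(-9s + 5)/(s + 9) + 2/5| < 86|s − 1|/(10·5) = (43/25)|s − 1|, which is < eps once |s − 1| < (25/43)eps.
Take delta = min(5, (25/43)eps). Then 0 < |s − 1| < delta forces both bounds, so |(-9s + 5)/(s + 9) + 2/5| < eps.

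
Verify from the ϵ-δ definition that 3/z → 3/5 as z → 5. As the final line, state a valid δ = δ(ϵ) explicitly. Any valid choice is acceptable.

δ = min(5/2, (25/6)ϵ)

Suppose ϵ > 0. We seek δ > 0 such that 0 < |z − 5| < δ implies |3/z − (3/5)| < ϵ.
|3/z − (3/5)| = 3·|5 − z|/(5·|z|) = 3|z − 5|/(5|z|).
Require δ ≤ 5/2 so that |z| > 5 − 5/2 = 5/2, hence 5|z| > 25/2.
Then |3/z − (3/5)| < 3|z − 5|/(25/2), which is < ϵ when |z − 5| < (25/6)ϵ.
Take δ = min(5/2, (25/6)ϵ). Then 0 < |z − 5| < δ gives both |z − 5| < 5/2 and |z − 5| < (25/6)ϵ, so |3/z − (3/5)| < ϵ.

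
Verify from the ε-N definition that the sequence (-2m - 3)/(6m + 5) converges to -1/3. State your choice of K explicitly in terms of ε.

K = (2/9)/ε

Suppose ε > 0. For m ≥ 1, |(-2m - 3)/(6m + 5) + 1/3| = |-8|/(6(6m + 5)) = 8/(6(6m + 5)).
Since 6m + 5 ≥ 6m for m ≥ 1, this is ≤ 8/(6·6m) = (2/9)/m.
So |(-2m - 3)/(6m + 5) + 1/3| < ε whenever m > (2/9)/ε.
Take K = (2/9)/ε. If m > K then |(-2m - 3)/(6m + 5) + 1/3| ≤ (2/9)/m < ε.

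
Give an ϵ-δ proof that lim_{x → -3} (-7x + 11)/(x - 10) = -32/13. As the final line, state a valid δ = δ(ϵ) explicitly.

δ = min(13/2, (169/118)ϵ)

Suppose ϵ > 0. We want δ > 0 with 0 < |x + 3| < δ ⇒ |(-7x + 11)/(x - 10) + 32/13| < ϵ.
Combining over a common denominator, (-7x + 11)/(x - 10) + 32/13 = [(-7x + 11)·(-13) − 32·(x - 10)] / [(-13)·(x - 10)] = 59(x + 3) / ((-13)(x - 10)).
So |(-7x + 11)/(x - 10) + 32/13| = 59|x + 3| / (13·|x − 10|).
Require δ ≤ 13/2, so |x − 10| ≥ |-13| − |x + 3| > 13 − 13/2 = 13/2.
Hence |(-7x + 11)/(x - 10) + 32/13| < 59|x + 3|/(13·(13/2)) = (118/169)|x + 3|, which is < ϵ once |x + 3| < (169/118)ϵ.
Take δ = min(13/2, (169/118)ϵ). Then 0 < |x + 3| < δ forces both bounds, so |(-7x + 11)/(x - 10) + 32/13| < ϵ.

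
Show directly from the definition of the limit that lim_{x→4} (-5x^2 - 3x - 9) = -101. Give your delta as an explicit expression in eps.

Let eps > 0. We want delta > 0 such that 0 < |x − 4| < delta implies |(-5x^2 - 3x - 9) + 101| < eps.
(-5x^2 - 3x - 9) + 101 = -5x^2 - 3x + 92 = (x − 4)(-5x - 23).
So |(-5x^2 - 3x - 9) + 101| = |x − 4|·|-5x - 23|.
Require delta ≤ 1. Then |x − 4| < 1 gives |x| < 5, and by the triangle inequality |-5x - 23| ≤ 5·5 + 23 = 48.
Hence |(-5x^2 - 3x - 9) + 101| ≤ 48|x − 4| < eps provided |x − 4| < eps/48.
Take delta = min(1, eps/48). Then 0 < |x − 4| < delta gives both |x − 4| < 1 and |x − 4| < eps/48, so |(-5x^2 - 3x - 9) + 101| < eps.

delta = min(1, eps/48)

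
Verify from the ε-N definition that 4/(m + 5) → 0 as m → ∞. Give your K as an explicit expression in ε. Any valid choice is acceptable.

K = 4/ε

Suppose ε > 0. For m ≥ 1, |4/(m + 5) − 0| = 4/(m + 5) ≤ 4/m.
We need 4/m < ε, i.e. m > 4/ε.
Take K = 4/ε. If m > K then |4/(m + 5)| ≤ 4/m < ε.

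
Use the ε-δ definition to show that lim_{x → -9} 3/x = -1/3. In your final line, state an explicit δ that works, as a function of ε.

Suppose ε > 0. We seek δ > 0 such that 0 < |x + 9| < δ implies |3/x + 1/3| < ε.
|3/x + 1/3| = 3·|-9 − x|/(9·|x|) = 3|x + 9|/(9|x|).
Require δ ≤ 9/2 so that |x| > 9 − 9/2 = 9/2, hence 9|x| > 81/2.
Then |3/x + 1/3| < 3|x + 9|/(81/2), which is < ε when |x + 9| < (27/2)ε.
Take δ = min(9/2, (27/2)ε). Then 0 < |x + 9| < δ gives both |x + 9| < 9/2 and |x + 9| < (27/2)ε, so |3/x + 1/3| < ε.

δ = min(9/2, (27/2)ε)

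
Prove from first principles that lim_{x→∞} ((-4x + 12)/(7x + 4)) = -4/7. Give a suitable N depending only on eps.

Fix eps > 0. We seek N > 0 such that x > N implies |(-4x + 12)/(7x + 4) + 4/7| < eps.
(-4x + 12)/(7x + 4) + 4/7 = (7(-4x + 12) − (-4)(7x + 4)) / (7(7x + 4)) = 100/(7(7x + 4)).
For x > 0 we have 7x + 4 > 7x, so |(-4x + 12)/(7x + 4) + 4/7| = 100/(7(7x + 4)) < 100/(7·7x) = (100/49)/x.
Thus |(-4x + 12)/(7x + 4) + 4/7| < eps whenever x > (100/49)/eps.
Take N = (100/49)/eps. If x > N then |(-4x + 12)/(7x + 4) + 4/7| < (100/49)/x < eps.

N = (100/49)/eps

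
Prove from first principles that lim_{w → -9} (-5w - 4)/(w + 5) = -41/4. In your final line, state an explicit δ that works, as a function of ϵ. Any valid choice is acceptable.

Suppose ϵ > 0. We want δ > 0 with 0 < |w + 9| < δ ⇒ |(-5w - 4)/(w + 5) + 41/4| < ϵ.
Combining over a common denominator, (-5w - 4)/(w + 5) + 41/4 = [(-5w - 4)·(-4) − 41·(w + 5)] / [(-4)·(w + 5)] = -21(w + 9) / ((-4)(w + 5)).
So |(-5w - 4)/(w + 5) + 41/4| = 21|w + 9| / (4·|w + 5|).
Restrict δ ≤ 2. Then |w + 9| < 2 gives |w + 5| = |(w + 9) + (-4)| ≥ 4 − 2 = 2.
Hence |(-5w - 4)/(w + 5) + 41/4| < 21|w + 9|/(4·2) = (21/8)|w + 9|, which is < ϵ once |w + 9| < (8/21)ϵ.
Take δ = min(2, (8/21)ϵ). Then 0 < |w + 9| < δ forces both bounds, so |(-5w - 4)/(w + 5) + 41/4| < ϵ.

δ = min(2, (8/21)ϵ)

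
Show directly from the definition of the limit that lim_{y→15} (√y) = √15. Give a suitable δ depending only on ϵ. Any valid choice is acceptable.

Fix ϵ > 0. We want δ > 0 such that 0 < |y − 15| < δ implies |√y − √15| < ϵ.
Rationalise: √y − √15 = (y − 15)/(√y + √15), so |√y − √15| = |y − 15|/(√y + √15).
Restrict δ ≤ 15 so that |y − 15| < 15 forces y > 0, and then √y + √15 > √15.
Hence |√y − √15| < |y − 15|/√15, which is < ϵ once |y − 15| < √15·ϵ.
Take δ = min(15, √15·ϵ). If 0 < |y − 15| < δ then y > 0 and |√y − √15| < |y − 15|/√15 < ϵ.

δ = min(15, √15·ϵ)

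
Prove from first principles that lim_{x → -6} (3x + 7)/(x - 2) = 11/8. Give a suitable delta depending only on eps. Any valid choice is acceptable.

delta = min(4, (32/13)eps)

Suppose eps > 0. We want delta > 0 with 0 < |x + 6| < delta ⇒ |(3x + 7)/(x - 2) − (11/8)| < eps.
Combining over a common denominator, (3x + 7)/(x - 2) − (11/8) = [(3x + 7)·(-8) − (-11)·(x - 2)] / [(-8)·(x - 2)] = -13(x + 6) / ((-8)(x - 2)).
So |(3x + 7)/(x - 2) − (11/8)| = 13|x + 6| / (8·|x − 2|).
Require delta ≤ 4, so |x − 2| ≥ |-8| − |x + 6| > 8 − 4 = 4.
Hence |(3x + 7)/(x - 2) − (11/8)| < 13|x + 6|/(8·4) = (13/32)|x + 6|, which is < eps once |x + 6| < (32/13)eps.
Take delta = min(4, (32/13)eps). Then 0 < |x + 6| < delta forces both bounds, so |(3x + 7)/(x - 2) − (11/8)| < eps.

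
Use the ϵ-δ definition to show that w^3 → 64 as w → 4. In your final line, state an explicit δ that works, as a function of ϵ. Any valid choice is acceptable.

Fix ϵ > 0. We seek δ > 0 with 0 < |w − 4| < δ ⇒ |w^3 − 64| < ϵ.
Factor: w^3 − 64 = (w − 4)(w^2 + 4w + 16), so |w^3 − 64| = |w − 4|·|w^2 + 4w + 16|.
Restrict δ ≤ 1. Then |w − 4| < 1 gives |w| < 5, so by the triangle inequality |w^2 + 4w + 16| ≤ 5^2 + 4·5 + 16 = 61.
Hence |w^3 − 64| ≤ 61|w − 4|, which is < ϵ once |w − 4| < ϵ/61.
Take δ = min(1, ϵ/61). If 0 < |w − 4| < δ then both bounds hold and |w^3 − 64| ≤ 61|w − 4| < 61·(ϵ/61) = ϵ.

δ = min(1, ϵ/61)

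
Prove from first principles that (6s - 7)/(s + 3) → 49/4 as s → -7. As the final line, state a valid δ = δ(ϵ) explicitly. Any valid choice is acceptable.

δ = min(2, (8/25)ϵ)

Let ϵ > 0 be given. We want δ > 0 with 0 < |s + 7| < δ ⇒ |(6s - 7)/(s + 3) − (49/4)| < ϵ.
Combining over a common denominator, (6s - 7)/(s + 3) − (49/4) = [(6s - 7)·(-4) − (-49)·(s + 3)] / [(-4)·(s + 3)] = 25(s + 7) / ((-4)(s + 3)).
So |(6s - 7)/(s + 3) − (49/4)| = 25|s + 7| / (4·|s + 3|).
Restrict δ ≤ 2. Then |s + 7| < 2 gives |s + 3| = |(s + 7) + (-4)| ≥ 4 − 2 = 2.
Hence |(6s - 7)/(s + 3) − (49/4)| < 25|s + 7|/(4·2) = (25/8)|s + 7|, which is < ϵ once |s + 7| < (8/25)ϵ.
Take δ = min(2, (8/25)ϵ). Then 0 < |s + 7| < δ forces both bounds, so |(6s - 7)/(s + 3) − (49/4)| < ϵ.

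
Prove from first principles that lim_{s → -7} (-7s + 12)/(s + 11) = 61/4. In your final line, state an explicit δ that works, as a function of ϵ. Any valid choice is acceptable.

Let ϵ > 0 be given. We want δ > 0 with 0 < |s + 7| < δ ⇒ |(-7s + 12)/(s + 11) − (61/4)| < ϵ.
Combining over a common denominator, (-7s + 12)/(s + 11) − (61/4) = [(-7s + 12)·4 − 61·(s + 11)] / [4·(s + 11)] = -89(s + 7) / (4(s + 11)).
So |(-7s + 12)/(s + 11) − (61/4)| = 89|s + 7| / (4·|s + 11|).
Require δ ≤ 2, so |s + 11| ≥ |4| − |s + 7| > 4 − 2 = 2.
Hence |(-7s + 12)/(s + 11) − (61/4)| < 89|s + 7|/(4·2) = (89/8)|s + 7|, which is < ϵ once |s + 7| < (8/89)ϵ.
Take δ = min(2, (8/89)ϵ). Then 0 < |s + 7| < δ forces both bounds, so |(-7s + 12)/(s + 11) − (61/4)| < ϵ.

δ = min(2, (8/89)ϵ)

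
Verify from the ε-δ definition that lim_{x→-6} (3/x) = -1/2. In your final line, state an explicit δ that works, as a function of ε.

Suppose ε > 0. We seek δ > 0 such that 0 < |x + 6| < δ implies |3/x + 1/2| < ε.
|3/x + 1/2| = 3·|-6 − x|/(6·|x|) = 3|x + 6|/(6|x|).
Require δ ≤ 3 so that |x| > 6 − 3 = 3, hence 6|x| > 18.
Then |3/x + 1/2| < 3|x + 6|/18, which is < ε when |x + 6| < 6ε.
Take δ = min(3, 6ε). Then 0 < |x + 6| < δ gives both |x + 6| < 3 and |x + 6| < 6ε, so |3/x + 1/2| < ε.

δ = min(3, 6ε)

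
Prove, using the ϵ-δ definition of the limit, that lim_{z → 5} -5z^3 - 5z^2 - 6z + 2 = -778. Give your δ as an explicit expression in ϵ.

Let ϵ > 0. We want δ > 0 such that 0 < |z − 5| < δ implies |(-5z^3 - 5z^2 - 6z + 2) + 778| < ϵ.
(-5z^3 - 5z^2 - 6z + 2) + 778 = -5z^3 - 5z^2 - 6z + 780 = (z − 5)(-5z^2 - 30z - 156).
So |(-5z^3 - 5z^2 - 6z + 2) + 778| = |z − 5|·|-5z^2 - 30z - 156|.
Assume first that |z − 5| < 1, so |z| < 6. Then |-5z^2 - 30z - 156| ≤ 5·6^2 + 30·6 + 156 = 516.
Hence |(-5z^3 - 5z^2 - 6z + 2) + 778| ≤ 516|z − 5| < ϵ provided |z − 5| < ϵ/516.
Choosing δ = min(1, ϵ/516) ensures both conditions, hence |(-5z^3 - 5z^2 - 6z + 2) + 778| < ϵ.

δ = min(1, ϵ/516)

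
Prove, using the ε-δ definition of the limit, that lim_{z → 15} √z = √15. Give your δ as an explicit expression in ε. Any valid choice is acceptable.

δ = min(15, √15·ε)

Let ε > 0 be given. We want δ > 0 such that 0 < |z − 15| < δ implies |√z − √15| < ε.
Rationalise: √z − √15 = (z − 15)/(√z + √15), so |√z − √15| = |z − 15|/(√z + √15).
Restrict δ ≤ 15 so that |z − 15| < 15 forces z > 0, and then √z + √15 > √15.
Hence |√z − √15| < |z − 15|/√15, which is < ε once |z − 15| < √15·ε.
Take δ = min(15, √15·ε). If 0 < |z − 15| < δ then z > 0 and |√z − √15| < |z − 15|/√15 < ε.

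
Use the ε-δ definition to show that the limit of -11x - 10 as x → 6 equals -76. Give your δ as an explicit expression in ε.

Let ε > 0. We need δ > 0 so that 0 < |x − 6| < δ implies |(-11x - 10) + 76| < ε.
Since (-11x - 10) + 76 = -11(x − 6), we have |(-11x - 10) + 76| = 11|x − 6|.
So 11|x − 6| < ε exactly when |x − 6| < ε/11.
Choosing δ = ε/11 gives |(-11x - 10) + 76| = 11|x − 6| < ε whenever |x − 6| < δ.

δ = ε/11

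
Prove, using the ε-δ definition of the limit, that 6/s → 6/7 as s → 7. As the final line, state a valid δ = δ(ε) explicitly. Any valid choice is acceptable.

Let ε > 0. We seek δ > 0 such that 0 < |s − 7| < δ implies |6/s − (6/7)| < ε.
|6/s − (6/7)| = 6·|7 − s|/(7·|s|) = 6|s − 7|/(7|s|).
Require δ ≤ 7/2 so that |s| > 7 − 7/2 = 7/2, hence 7|s| > 49/2.
Then |6/s − (6/7)| < 6|s − 7|/(49/2), which is < ε when |s − 7| < (49/12)ε.
Take δ = min(7/2, (49/12)ε). Then 0 < |s − 7| < δ gives both |s − 7| < 7/2 and |s − 7| < (49/12)ε, so |6/s − (6/7)| < ε.

δ = min(7/2, (49/12)ε)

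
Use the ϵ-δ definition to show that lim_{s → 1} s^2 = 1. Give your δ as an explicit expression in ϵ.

δ = min(1, ϵ/3)

Suppose ϵ > 0. We seek δ > 0 with 0 < |s − 1| < δ ⇒ |s^2 − 1| < ϵ.
Factor: s^2 − 1 = (s − 1)(s + 1), so |s^2 − 1| = |s − 1|·|s + 1|.
Impose δ ≤ 1 so that |s| < 2; then |s + 1| ≤ 3.
Hence |s^2 − 1| ≤ 3|s − 1|, which is < ϵ once |s − 1| < ϵ/3.
Take δ = min(1, ϵ/3). If 0 < |s − 1| < δ then both bounds hold and |s^2 − 1| ≤ 3|s − 1| < 3·(ϵ/3) = ϵ.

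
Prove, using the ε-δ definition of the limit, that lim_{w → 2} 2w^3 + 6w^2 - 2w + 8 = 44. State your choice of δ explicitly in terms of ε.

Let ε > 0 be given. We want δ > 0 such that 0 < |w − 2| < δ implies |(2w^3 + 6w^2 - 2w + 8) − 44| < ε.
(2w^3 + 6w^2 - 2w + 8) − 44 = 2w^3 + 6w^2 - 2w - 36 = (w − 2)(2w^2 + 10w + 18).
So |(2w^3 + 6w^2 - 2w + 8) − 44| = |w − 2|·|2w^2 + 10w + 18|.
Require δ ≤ 1. Then |w − 2| < 1 gives |w| < 3, and by the triangle inequality |2w^2 + 10w + 18| ≤ 2·3^2 + 10·3 + 18 = 66.
Hence |(2w^3 + 6w^2 - 2w + 8) − 44| ≤ 66|w − 2| < ε provided |w − 2| < ε/66.
Take δ = min(1, ε/66). Then 0 < |w − 2| < δ gives both |w − 2| < 1 and |w − 2| < ε/66, so |(2w^3 + 6w^2 - 2w + 8) − 44| < ε.

δ = min(1, ε/66)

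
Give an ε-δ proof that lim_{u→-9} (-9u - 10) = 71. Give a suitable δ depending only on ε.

δ = ε/9

Let ε > 0 be given. We need δ > 0 so that 0 < |u + 9| < δ implies |(-9u - 10) − 71| < ε.
Since (-9u - 10) − 71 = -9(u + 9), we have |(-9u - 10) − 71| = 9|u + 9|.
So 9|u + 9| < ε exactly when |u + 9| < ε/9.
Choosing δ = ε/9 gives |(-9u - 10) − 71| = 9|u + 9| < ε whenever |u + 9| < δ.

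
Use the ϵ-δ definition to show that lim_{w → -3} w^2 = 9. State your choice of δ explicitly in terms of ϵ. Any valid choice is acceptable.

δ = min(2, ϵ/8)

Fix ϵ > 0. We seek δ > 0 with 0 < |w + 3| < δ ⇒ |w^2 − 9| < ϵ.
Factor: w^2 − 9 = (w + 3)(w - 3), so |w^2 − 9| = |w + 3|·|w - 3|.
Restrict δ ≤ 2. Then |w + 3| < 2 gives |w| < 5, so by the triangle inequality |w - 3| ≤ 5 + 3 = 8.
Hence |w^2 − 9| ≤ 8|w + 3|, which is < ϵ once |w + 3| < ϵ/8.
Take δ = min(2, ϵ/8). If 0 < |w + 3| < δ then both bounds hold and |w^2 − 9| ≤ 8|w + 3| < 8·(ϵ/8) = ϵ.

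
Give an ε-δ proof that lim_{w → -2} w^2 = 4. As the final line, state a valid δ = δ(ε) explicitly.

Suppose ε > 0. We seek δ > 0 with 0 < |w + 2| < δ ⇒ |w^2 − 4| < ε.
Factor: w^2 − 4 = (w + 2)(w - 2), so |w^2 − 4| = |w + 2|·|w - 2|.
Impose δ ≤ 1 so that |w| < 3; then |w - 2| ≤ 5.
Hence |w^2 − 4| ≤ 5|w + 2|, which is < ε once |w + 2| < ε/5.
Take δ = min(1, ε/5). If 0 < |w + 2| < δ then both bounds hold and |w^2 − 4| ≤ 5|w + 2| < 5·(ε/5) = ε.

δ = min(1, ε/5)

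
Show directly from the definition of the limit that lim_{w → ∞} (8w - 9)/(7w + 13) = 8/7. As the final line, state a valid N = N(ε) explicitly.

Suppose ε > 0. We seek N > 0 such that w > N implies |(8w - 9)/(7w + 13) − (8/7)| < ε.
(8w - 9)/(7w + 13) − (8/7) = (7(8w - 9) − 8(7w + 13)) / (7(7w + 13)) = -167/(7(7w + 13)).
For w > 0 we have 7w + 13 > 7w, so |(8w - 9)/(7w + 13) − (8/7)| = 167/(7(7w + 13)) < 167/(7·7w) = (167/49)/w.
Thus |(8w - 9)/(7w + 13) − (8/7)| < ε whenever w > (167/49)/ε.
Take N = (167/49)/ε. If w > N then |(8w - 9)/(7w + 13) − (8/7)| < (167/49)/w < ε.

N = (167/49)/ε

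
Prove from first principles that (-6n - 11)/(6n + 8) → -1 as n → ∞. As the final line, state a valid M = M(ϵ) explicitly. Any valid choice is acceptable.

Let ϵ > 0 be given. For n ≥ 1, |(-6n - 11)/(6n + 8) + 1| = |-18|/(6(6n + 8)) = 18/(6(6n + 8)).
Since 6n + 8 ≥ 6n for n ≥ 1, this is ≤ 18/(6·6n) = (1/2)/n.
So |(-6n - 11)/(6n + 8) + 1| < ϵ whenever n > (1/2)/ϵ.
Take M = (1/2)/ϵ. If n > M then |(-6n - 11)/(6n + 8) + 1| ≤ (1/2)/n < ϵ.

M = (1/2)/ϵ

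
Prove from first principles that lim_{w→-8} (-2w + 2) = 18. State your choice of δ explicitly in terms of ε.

δ = ε/2

Fix ε > 0. We need δ > 0 so that 0 < |w + 8| < δ implies |(-2w + 2) − 18| < ε.
|(-2w + 2) − 18| = |-2w - 16| = 2|w + 8|.
So 2|w + 8| < ε exactly when |w + 8| < ε/2.
Take δ = ε/2. If 0 < |w + 8| < δ then |(-2w + 2) − 18| = 2|w + 8| < 2·(ε/2) = ε.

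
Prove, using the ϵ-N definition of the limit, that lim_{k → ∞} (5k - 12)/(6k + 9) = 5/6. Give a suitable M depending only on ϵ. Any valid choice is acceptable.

Fix ϵ > 0. For k ≥ 1, |(5k - 12)/(6k + 9) − (5/6)| = |-117|/(6(6k + 9)) = 117/(6(6k + 9)).
Since 6k + 9 ≥ 6k for k ≥ 1, this is ≤ 117/(6·6k) = (13/4)/k.
So |(5k - 12)/(6k + 9) − (5/6)| < ϵ whenever k > (13/4)/ϵ.
Take M = (13/4)/ϵ. If k > M then |(5k - 12)/(6k + 9) − (5/6)| ≤ (13/4)/k < ϵ.

M = (13/4)/ϵ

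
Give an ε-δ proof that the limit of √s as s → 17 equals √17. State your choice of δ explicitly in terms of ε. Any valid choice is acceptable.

δ = min(17, √17·ε)

Let ε > 0 be given. We want δ > 0 such that 0 < |s − 17| < δ implies |√s − √17| < ε.
Multiplying by the conjugate, |√s − √17| = |s − 17|/(√s + √17).
Restrict δ ≤ 17 so that |s − 17| < 17 forces s > 0, and then √s + √17 > √17.
Hence |√s − √17| < |s − 17|/√17, which is < ε once |s − 17| < √17·ε.
Take δ = min(17, √17·ε). If 0 < |s − 17| < δ then s > 0 and |√s − √17| < |s − 17|/√17 < ε.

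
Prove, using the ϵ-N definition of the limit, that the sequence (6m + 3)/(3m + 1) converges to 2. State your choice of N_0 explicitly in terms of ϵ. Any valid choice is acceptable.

Let ϵ > 0 be given. For m ≥ 1, |(6m + 3)/(3m + 1) − 2| = |3|/(3(3m + 1)) = 3/(3(3m + 1)).
Since 3m + 1 ≥ 3m for m ≥ 1, this is ≤ 3/(3·3m) = (1/3)/m.
So |(6m + 3)/(3m + 1) − 2| < ϵ whenever m > (1/3)/ϵ.
Take N_0 = (1/3)/ϵ. If m > N_0 then |(6m + 3)/(3m + 1) − 2| ≤ (1/3)/m < ϵ.

N_0 = (1/3)/ϵ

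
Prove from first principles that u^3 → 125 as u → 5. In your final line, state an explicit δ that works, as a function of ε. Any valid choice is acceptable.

δ = min(1, ε/91)

Suppose ε > 0. We seek δ > 0 with 0 < |u − 5| < δ ⇒ |u^3 − 125| < ε.
Factor: u^3 − 125 = (u − 5)(u^2 + 5u + 25), so |u^3 − 125| = |u − 5|·|u^2 + 5u + 25|.
Restrict δ ≤ 1. Then |u − 5| < 1 gives |u| < 6, so by the triangle inequality |u^2 + 5u + 25| ≤ 6^2 + 5·6 + 25 = 91.
Hence |u^3 − 125| ≤ 91|u − 5|, which is < ε once |u − 5| < ε/91.
Take δ = min(1, ε/91). If 0 < |u − 5| < δ then both bounds hold and |u^3 − 125| ≤ 91|u − 5| < 91·(ε/91) = ε.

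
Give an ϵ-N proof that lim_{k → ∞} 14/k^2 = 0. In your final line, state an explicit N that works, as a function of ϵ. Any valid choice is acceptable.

Fix ϵ > 0. For k ≥ 1, |14/k^2 − 0| = 14/k^2.
14/k^2 < ϵ ⇔ k^2 > 14/ϵ ⇔ k > (14/ϵ)^{1/2}.
Take N = (14/ϵ)^{1/2}. Then k > N implies 14/k^2 < ϵ.

N = (14/ϵ)^{1/2}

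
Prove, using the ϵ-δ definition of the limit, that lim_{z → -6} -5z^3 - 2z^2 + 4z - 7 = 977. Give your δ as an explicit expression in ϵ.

Suppose ϵ > 0. We want δ > 0 such that 0 < |z + 6| < δ implies |(-5z^3 - 2z^2 + 4z - 7) − 977| < ϵ.
(-5z^3 - 2z^2 + 4z - 7) − 977 = -5z^3 - 2z^2 + 4z - 984 = (z + 6)(-5z^2 + 28z - 164).
So |(-5z^3 - 2z^2 + 4z - 7) − 977| = |z + 6|·|-5z^2 + 28z - 164|.
Require δ ≤ 1. Then |z + 6| < 1 gives |z| < 7, and by the triangle inequality |-5z^2 + 28z - 164| ≤ 5·7^2 + 28·7 + 164 = 605.
Hence |(-5z^3 - 2z^2 + 4z - 7) − 977| ≤ 605|z + 6| < ϵ provided |z + 6| < ϵ/605.
Choosing δ = min(1, ϵ/605) ensures both conditions, hence |(-5z^3 - 2z^2 + 4z - 7) − 977| < ϵ.

δ = min(1, ϵ/605)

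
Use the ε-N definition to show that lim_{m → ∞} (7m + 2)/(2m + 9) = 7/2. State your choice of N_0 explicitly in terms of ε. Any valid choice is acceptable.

N_0 = (59/4)/ε

Fix ε > 0. For m ≥ 1, |(7m + 2)/(2m + 9) − (7/2)| = |-59|/(2(2m + 9)) = 59/(2(2m + 9)).
Since 2m + 9 ≥ 2m for m ≥ 1, this is ≤ 59/(2·2m) = (59/4)/m.
So |(7m + 2)/(2m + 9) − (7/2)| < ε whenever m > (59/4)/ε.
Take N_0 = (59/4)/ε. If m > N_0 then |(7m + 2)/(2m + 9) − (7/2)| ≤ (59/4)/m < ε.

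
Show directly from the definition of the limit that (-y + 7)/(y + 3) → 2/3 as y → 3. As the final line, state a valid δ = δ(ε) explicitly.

Fix ε > 0. We want δ > 0 with 0 < |y − 3| < δ ⇒ |(-y + 7)/(y + 3) − (2/3)| < ε.
Combining over a common denominator, (-y + 7)/(y + 3) − (2/3) = [(-y + 7)·6 − 4·(y + 3)] / [6·(y + 3)] = -10(y − 3) / (6(y + 3)).
So |(-y + 7)/(y + 3) − (2/3)| = 10|y − 3| / (6·|y + 3|).
Restrict δ ≤ 3. Then |y − 3| < 3 gives |y + 3| = |(y − 3) + 6| ≥ 6 − 3 = 3.
Hence |(-y + 7)/(y + 3) − (2/3)| < 10|y − 3|/(6·3) = (5/9)|y − 3|, which is < ε once |y − 3| < (9/5)ε.
Take δ = min(3, (9/5)ε). Then 0 < |y − 3| < δ forces both bounds, so |(-y + 7)/(y + 3) − (2/3)| < ε.

δ = min(3, (9/5)ε)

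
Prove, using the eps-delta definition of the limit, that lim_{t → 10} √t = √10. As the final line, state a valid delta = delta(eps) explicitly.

Fix eps > 0. We want delta > 0 such that 0 < |t − 10| < delta implies |√t − √10| < eps.
Multiplying by the conjugate, |√t − √10| = |t − 10|/(√t + √10).
Restrict delta ≤ 10 so that |t − 10| < 10 forces t > 0, and then √t + √10 > √10.
Hence |√t − √10| < |t − 10|/√10, which is < eps once |t − 10| < √10·eps.
Take delta = min(10, √10·eps). If 0 < |t − 10| < delta then t > 0 and |√t − √10| < |t − 10|/√10 < eps.

delta = min(10, √10·eps)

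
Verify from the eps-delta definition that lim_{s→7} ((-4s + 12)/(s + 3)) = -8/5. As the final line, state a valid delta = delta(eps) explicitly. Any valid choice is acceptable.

Let eps > 0. We want delta > 0 with 0 < |s − 7| < delta ⇒ |(-4s + 12)/(s + 3) + 8/5| < eps.
Combining over a common denominator, (-4s + 12)/(s + 3) + 8/5 = [(-4s + 12)·10 − (-16)·(s + 3)] / [10·(s + 3)] = -24(s − 7) / (10(s + 3)).
So |(-4s + 12)/(s + 3) + 8/5| = 24|s − 7| / (10·|s + 3|).
Restrict delta ≤ 5. Then |s − 7| < 5 gives |s + 3| = |(s − 7) + 10| ≥ 10 − 5 = 5.
Hence |(-4s + 12)/(s + 3) + 8/5| < 24|s − 7|/(10·5) = (12/25)|s − 7|, which is < eps once |s − 7| < (25/12)eps.
Take delta = min(5, (25/12)eps). Then 0 < |s − 7| < delta forces both bounds, so |(-4s + 12)/(s + 3) + 8/5| < eps.

delta = min(5, (25/12)eps)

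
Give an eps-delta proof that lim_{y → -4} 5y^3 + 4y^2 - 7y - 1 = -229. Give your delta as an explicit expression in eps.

Let eps > 0. We want delta > 0 such that 0 < |y + 4| < delta implies |(5y^3 + 4y^2 - 7y - 1) + 229| < eps.
(5y^3 + 4y^2 - 7y - 1) + 229 = 5y^3 + 4y^2 - 7y + 228 = (y + 4)(5y^2 - 16y + 57).
So |(5y^3 + 4y^2 - 7y - 1) + 229| = |y + 4|·|5y^2 - 16y + 57|.
Assume first that |y + 4| < 2, so |y| < 6. Then |5y^2 - 16y + 57| ≤ 5·6^2 + 16·6 + 57 = 333.
Hence |(5y^3 + 4y^2 - 7y - 1) + 229| ≤ 333|y + 4| < eps provided |y + 4| < eps/333.
Take delta = min(2, eps/333). Then 0 < |y + 4| < delta gives both |y + 4| < 2 and |y + 4| < eps/333, so |(5y^3 + 4y^2 - 7y - 1) + 229| < eps.

delta = min(2, eps/333)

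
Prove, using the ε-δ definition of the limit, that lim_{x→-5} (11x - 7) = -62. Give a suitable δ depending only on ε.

δ = ε/11

Let ε > 0 be given. We need δ > 0 so that 0 < |x + 5| < δ implies |(11x - 7) + 62| < ε.
Since (11x - 7) + 62 = 11(x + 5), we have |(11x - 7) + 62| = 11|x + 5|.
So 11|x + 5| < ε exactly when |x + 5| < ε/11.
Take δ = ε/11. If 0 < |x + 5| < δ then |(11x - 7) + 62| = 11|x + 5| < 11·(ε/11) = ε.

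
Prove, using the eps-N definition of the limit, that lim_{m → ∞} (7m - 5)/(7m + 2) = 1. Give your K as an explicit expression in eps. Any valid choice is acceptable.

Let eps > 0 be given. For m ≥ 1, |(7m - 5)/(7m + 2) − 1| = |-49|/(7(7m + 2)) = 49/(7(7m + 2)).
Since 7m + 2 ≥ 7m for m ≥ 1, this is ≤ 49/(7·7m) = 1/m.
So |(7m - 5)/(7m + 2) − 1| < eps whenever m > 1/eps.
Take K = 1/eps. If m > K then |(7m - 5)/(7m + 2) − 1| ≤ 1/m < eps.

K = 1/eps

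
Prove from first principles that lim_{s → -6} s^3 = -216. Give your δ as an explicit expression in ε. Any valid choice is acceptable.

Fix ε > 0. We seek δ > 0 with 0 < |s + 6| < δ ⇒ |s^3 + 216| < ε.
Factor: s^3 + 216 = (s + 6)(s^2 - 6s + 36), so |s^3 + 216| = |s + 6|·|s^2 - 6s + 36|.
Impose δ ≤ 2 so that |s| < 8; then |s^2 - 6s + 36| ≤ 148.
Hence |s^3 + 216| ≤ 148|s + 6|, which is < ε once |s + 6| < ε/148.
Take δ = min(2, ε/148). If 0 < |s + 6| < δ then both bounds hold and |s^3 + 216| ≤ 148|s + 6| < 148·(ε/148) = ε.

δ = min(2, ε/148)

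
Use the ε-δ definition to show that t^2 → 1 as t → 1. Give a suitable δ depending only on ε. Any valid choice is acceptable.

δ = min(1, ε/3)

Fix ε > 0. We seek δ > 0 with 0 < |t − 1| < δ ⇒ |t^2 − 1| < ε.
Factor: t^2 − 1 = (t − 1)(t + 1), so |t^2 − 1| = |t − 1|·|t + 1|.
Restrict δ ≤ 1. Then |t − 1| < 1 gives |t| < 2, so by the triangle inequality |t + 1| ≤ 2 + 1 = 3.
Hence |t^2 − 1| ≤ 3|t − 1|, which is < ε once |t − 1| < ε/3.
Take δ = min(1, ε/3). If 0 < |t − 1| < δ then both bounds hold and |t^2 − 1| ≤ 3|t − 1| < 3·(ε/3) = ε.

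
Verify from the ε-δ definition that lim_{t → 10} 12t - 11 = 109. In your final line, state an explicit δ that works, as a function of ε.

δ = ε/12

Fix ε > 0. We need δ > 0 so that 0 < |t − 10| < δ implies |(12t - 11) − 109| < ε.
Since (12t - 11) − 109 = 12(t − 10), we have |(12t - 11) − 109| = 12|t − 10|.
Thus it suffices that |t − 10| < ε/12.
Choosing δ = ε/12 gives |(12t - 11) − 109| = 12|t − 10| < ε whenever |t − 10| < δ.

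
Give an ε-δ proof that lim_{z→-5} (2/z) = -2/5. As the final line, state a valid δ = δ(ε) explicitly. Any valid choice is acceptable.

Let ε > 0 be given. We seek δ > 0 such that 0 < |z + 5| < δ implies |2/z + 2/5| < ε.
|2/z + 2/5| = 2·|-5 − z|/(5·|z|) = 2|z + 5|/(5|z|).
Restrict δ ≤ 5/2. Then |z + 5| < 5/2 gives |z| > 5/2, so 5|z| > 25/2.
Then |2/z + 2/5| < 2|z + 5|/(25/2), which is < ε when |z + 5| < (25/4)ε.
Take δ = min(5/2, (25/4)ε). Then 0 < |z + 5| < δ gives both |z + 5| < 5/2 and |z + 5| < (25/4)ε, so |2/z + 2/5| < ε.

δ = min(5/2, (25/4)ε)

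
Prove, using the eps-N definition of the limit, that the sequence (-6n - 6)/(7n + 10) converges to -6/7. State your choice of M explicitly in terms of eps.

M = (18/49)/eps

Suppose eps > 0. For n ≥ 1, |(-6n - 6)/(7n + 10) + 6/7| = |18|/(7(7n + 10)) = 18/(7(7n + 10)).
Since 7n + 10 ≥ 7n for n ≥ 1, this is ≤ 18/(7·7n) = (18/49)/n.
So |(-6n - 6)/(7n + 10) + 6/7| < eps whenever n > (18/49)/eps.
Take M = (18/49)/eps. If n > M then |(-6n - 6)/(7n + 10) + 6/7| ≤ (18/49)/n < eps.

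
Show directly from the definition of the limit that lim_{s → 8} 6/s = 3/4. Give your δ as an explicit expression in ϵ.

δ = min(4, (16/3)ϵ)

Let ϵ > 0. We seek δ > 0 such that 0 < |s − 8| < δ implies |6/s − (3/4)| < ϵ.
|6/s − (3/4)| = 6·|8 − s|/(8·|s|) = 6|s − 8|/(8|s|).
Require δ ≤ 4 so that |s| > 8 − 4 = 4, hence 8|s| > 32.
Then |6/s − (3/4)| < 6|s − 8|/32, which is < ϵ when |s − 8| < (16/3)ϵ.
Take δ = min(4, (16/3)ϵ). Then 0 < |s − 8| < δ gives both |s − 8| < 4 and |s − 8| < (16/3)ϵ, so |6/s − (3/4)| < ϵ.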